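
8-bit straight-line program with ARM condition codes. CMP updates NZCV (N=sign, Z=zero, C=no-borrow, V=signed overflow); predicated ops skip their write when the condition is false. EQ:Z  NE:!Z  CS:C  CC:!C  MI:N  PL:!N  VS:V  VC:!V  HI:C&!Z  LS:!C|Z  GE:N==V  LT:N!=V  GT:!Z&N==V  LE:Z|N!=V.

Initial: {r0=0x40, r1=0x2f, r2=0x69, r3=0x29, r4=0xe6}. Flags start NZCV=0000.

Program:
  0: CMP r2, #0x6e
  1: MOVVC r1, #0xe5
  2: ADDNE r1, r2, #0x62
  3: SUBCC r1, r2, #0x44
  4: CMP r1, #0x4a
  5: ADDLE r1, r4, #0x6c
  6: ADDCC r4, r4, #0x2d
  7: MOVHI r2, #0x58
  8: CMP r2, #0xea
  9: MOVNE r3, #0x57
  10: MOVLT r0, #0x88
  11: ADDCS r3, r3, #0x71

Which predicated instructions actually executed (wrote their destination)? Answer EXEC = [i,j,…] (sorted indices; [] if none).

[0] flags=1000 → (cmp)
[1] flags=1000 VC?T → r1=0xe5
[2] flags=1000 NE?T → r1=0xcb
[3] flags=1000 CC?T → r1=0x25
[4] flags=1000 → (cmp)
[5] flags=1000 LE?T → r1=0x52
[6] flags=1000 CC?T → r4=0x13
[7] flags=1000 HI?F → skip
[8] flags=0000 → (cmp)
[9] flags=0000 NE?T → r3=0x57
[10] flags=0000 LT?F → skip
[11] flags=0000 CS?F → skip

EXEC = [1,2,3,5,6,9]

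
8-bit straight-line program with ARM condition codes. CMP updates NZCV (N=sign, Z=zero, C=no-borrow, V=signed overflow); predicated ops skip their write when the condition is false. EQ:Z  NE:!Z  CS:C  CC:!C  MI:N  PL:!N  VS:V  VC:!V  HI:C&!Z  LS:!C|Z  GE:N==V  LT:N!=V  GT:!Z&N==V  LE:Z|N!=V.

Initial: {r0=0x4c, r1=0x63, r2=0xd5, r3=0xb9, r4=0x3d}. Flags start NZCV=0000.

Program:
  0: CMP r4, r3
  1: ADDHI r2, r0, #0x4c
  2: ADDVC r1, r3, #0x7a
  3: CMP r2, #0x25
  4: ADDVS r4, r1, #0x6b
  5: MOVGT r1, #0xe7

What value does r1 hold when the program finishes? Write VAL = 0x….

VAL = 0x63

[0] flags=1001 → (cmp)
[1] flags=1001 HI?F → skip
[2] flags=1001 VC?F → skip
[3] flags=1010 → (cmp)
[4] flags=1010 VS?F → skip
[5] flags=1010 GT?F → skip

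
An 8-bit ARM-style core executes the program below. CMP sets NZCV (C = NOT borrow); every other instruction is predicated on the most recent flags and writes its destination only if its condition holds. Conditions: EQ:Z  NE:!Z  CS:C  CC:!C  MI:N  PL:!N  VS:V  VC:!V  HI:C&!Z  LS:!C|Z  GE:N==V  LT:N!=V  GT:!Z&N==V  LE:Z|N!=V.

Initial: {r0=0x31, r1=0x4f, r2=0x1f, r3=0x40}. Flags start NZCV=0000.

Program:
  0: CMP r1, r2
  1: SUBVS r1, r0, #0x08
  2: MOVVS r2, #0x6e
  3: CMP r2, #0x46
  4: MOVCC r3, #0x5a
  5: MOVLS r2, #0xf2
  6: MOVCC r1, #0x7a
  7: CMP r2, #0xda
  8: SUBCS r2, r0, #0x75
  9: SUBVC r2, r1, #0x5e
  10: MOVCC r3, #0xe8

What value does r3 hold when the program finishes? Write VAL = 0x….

[0] flags=0010 → (cmp)
[1] flags=0010 VS?F → skip
[2] flags=0010 VS?F → skip
[3] flags=1000 → (cmp)
[4] flags=1000 CC?T → r3=0x5a
[5] flags=1000 LS?T → r2=0xf2
[6] flags=1000 CC?T → r1=0x7a
[7] flags=0010 → (cmp)
[8] flags=0010 CS?T → r2=0xbc
[9] flags=0010 VC?T → r2=0x1c
[10] flags=0010 CC?F → skip

VAL = 0x5a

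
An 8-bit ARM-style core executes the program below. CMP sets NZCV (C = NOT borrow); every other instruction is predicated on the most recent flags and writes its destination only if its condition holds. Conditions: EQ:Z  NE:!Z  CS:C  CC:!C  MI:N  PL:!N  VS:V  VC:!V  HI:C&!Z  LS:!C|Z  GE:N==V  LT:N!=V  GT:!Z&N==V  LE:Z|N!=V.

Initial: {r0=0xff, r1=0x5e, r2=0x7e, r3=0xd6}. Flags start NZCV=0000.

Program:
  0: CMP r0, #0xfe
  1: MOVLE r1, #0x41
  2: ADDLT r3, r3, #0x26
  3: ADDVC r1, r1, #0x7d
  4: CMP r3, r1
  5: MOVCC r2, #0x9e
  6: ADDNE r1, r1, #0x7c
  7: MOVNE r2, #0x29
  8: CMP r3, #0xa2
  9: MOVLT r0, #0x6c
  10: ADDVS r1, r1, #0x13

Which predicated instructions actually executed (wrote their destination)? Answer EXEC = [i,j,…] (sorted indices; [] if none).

0: ✓ CMP  NZCV=0010
1: · MOVLE
2: · ADDLT
3: ✓ ADDVC  r1←0xdb
4: ✓ CMP  NZCV=1000
5: ✓ MOVCC  r2←0x9e
6: ✓ ADDNE  r1←0x57
7: ✓ MOVNE  r2←0x29
8: ✓ CMP  NZCV=0010
9: · MOVLT
10: · ADDVS

EXEC = [3,5,6,7]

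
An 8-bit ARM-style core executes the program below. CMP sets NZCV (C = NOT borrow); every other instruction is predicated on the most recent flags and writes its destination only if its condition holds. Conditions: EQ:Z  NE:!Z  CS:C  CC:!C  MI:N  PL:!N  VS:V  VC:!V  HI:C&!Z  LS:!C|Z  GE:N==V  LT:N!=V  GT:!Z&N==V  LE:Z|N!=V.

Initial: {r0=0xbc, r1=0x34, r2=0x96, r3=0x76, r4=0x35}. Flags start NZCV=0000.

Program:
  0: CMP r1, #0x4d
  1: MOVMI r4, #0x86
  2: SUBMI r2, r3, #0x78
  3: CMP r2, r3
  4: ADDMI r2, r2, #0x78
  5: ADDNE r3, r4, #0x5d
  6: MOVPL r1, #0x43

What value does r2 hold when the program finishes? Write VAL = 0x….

[0] flags=1000 → (cmp)
[1] flags=1000 MI?T → r4=0x86
[2] flags=1000 MI?T → r2=0xfe
[3] flags=1010 → (cmp)
[4] flags=1010 MI?T → r2=0x76
[5] flags=1010 NE?T → r3=0xe3
[6] flags=1010 PL?F → skip

VAL = 0x76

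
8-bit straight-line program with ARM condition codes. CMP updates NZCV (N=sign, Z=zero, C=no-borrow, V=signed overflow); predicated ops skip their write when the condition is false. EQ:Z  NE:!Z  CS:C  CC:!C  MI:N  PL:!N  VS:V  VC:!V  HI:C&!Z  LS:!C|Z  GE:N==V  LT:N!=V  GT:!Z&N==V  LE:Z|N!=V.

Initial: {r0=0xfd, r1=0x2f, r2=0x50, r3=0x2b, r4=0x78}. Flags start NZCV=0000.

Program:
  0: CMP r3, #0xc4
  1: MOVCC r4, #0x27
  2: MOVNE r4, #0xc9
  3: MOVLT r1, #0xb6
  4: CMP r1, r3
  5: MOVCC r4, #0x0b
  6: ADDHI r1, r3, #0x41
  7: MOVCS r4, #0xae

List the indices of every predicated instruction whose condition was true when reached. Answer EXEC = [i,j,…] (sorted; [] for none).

[0] flags=0000 → (cmp)
[1] flags=0000 CC?T → r4=0x27
[2] flags=0000 NE?T → r4=0xc9
[3] flags=0000 LT?F → skip
[4] flags=0010 → (cmp)
[5] flags=0010 CC?F → skip
[6] flags=0010 HI?T → r1=0x6c
[7] flags=0010 CS?T → r4=0xae

EXEC = [1,2,6,7]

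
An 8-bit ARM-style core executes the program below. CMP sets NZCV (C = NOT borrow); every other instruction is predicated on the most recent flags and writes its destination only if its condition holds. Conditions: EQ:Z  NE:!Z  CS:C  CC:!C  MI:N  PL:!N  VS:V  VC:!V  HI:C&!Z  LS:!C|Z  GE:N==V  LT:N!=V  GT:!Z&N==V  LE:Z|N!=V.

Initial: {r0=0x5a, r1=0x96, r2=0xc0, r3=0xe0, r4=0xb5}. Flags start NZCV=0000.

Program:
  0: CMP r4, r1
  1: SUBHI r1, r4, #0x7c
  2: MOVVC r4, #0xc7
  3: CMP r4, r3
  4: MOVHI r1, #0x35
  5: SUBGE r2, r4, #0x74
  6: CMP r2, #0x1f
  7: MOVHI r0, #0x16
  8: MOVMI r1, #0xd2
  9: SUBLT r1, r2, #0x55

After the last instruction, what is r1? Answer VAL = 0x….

0: ✓ CMP  NZCV=0010
1: ✓ SUBHI  r1←0x39
2: ✓ MOVVC  r4←0xc7
3: ✓ CMP  NZCV=1000
4: · MOVHI
5: · SUBGE
6: ✓ CMP  NZCV=1010
7: ✓ MOVHI  r0←0x16
8: ✓ MOVMI  r1←0xd2
9: ✓ SUBLT  r1←0x6b

VAL = 0x6b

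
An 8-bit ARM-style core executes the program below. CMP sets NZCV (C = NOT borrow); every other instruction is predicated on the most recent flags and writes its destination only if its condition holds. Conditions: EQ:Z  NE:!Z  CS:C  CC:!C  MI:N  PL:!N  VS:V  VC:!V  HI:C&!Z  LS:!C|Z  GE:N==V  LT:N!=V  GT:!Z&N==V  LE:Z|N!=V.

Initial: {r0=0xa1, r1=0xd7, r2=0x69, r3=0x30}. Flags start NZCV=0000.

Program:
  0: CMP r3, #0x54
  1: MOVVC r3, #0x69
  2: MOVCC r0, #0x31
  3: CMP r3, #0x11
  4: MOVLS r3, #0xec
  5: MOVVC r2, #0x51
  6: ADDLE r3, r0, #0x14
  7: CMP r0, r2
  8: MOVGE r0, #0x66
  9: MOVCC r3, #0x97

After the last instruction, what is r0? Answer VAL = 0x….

0: ✓ CMP  NZCV=1000
1: ✓ MOVVC  r3←0x69
2: ✓ MOVCC  r0←0x31
3: ✓ CMP  NZCV=0010
4: · MOVLS
5: ✓ MOVVC  r2←0x51
6: · ADDLE
7: ✓ CMP  NZCV=1000
8: · MOVGE
9: ✓ MOVCC  r3←0x97

VAL = 0x31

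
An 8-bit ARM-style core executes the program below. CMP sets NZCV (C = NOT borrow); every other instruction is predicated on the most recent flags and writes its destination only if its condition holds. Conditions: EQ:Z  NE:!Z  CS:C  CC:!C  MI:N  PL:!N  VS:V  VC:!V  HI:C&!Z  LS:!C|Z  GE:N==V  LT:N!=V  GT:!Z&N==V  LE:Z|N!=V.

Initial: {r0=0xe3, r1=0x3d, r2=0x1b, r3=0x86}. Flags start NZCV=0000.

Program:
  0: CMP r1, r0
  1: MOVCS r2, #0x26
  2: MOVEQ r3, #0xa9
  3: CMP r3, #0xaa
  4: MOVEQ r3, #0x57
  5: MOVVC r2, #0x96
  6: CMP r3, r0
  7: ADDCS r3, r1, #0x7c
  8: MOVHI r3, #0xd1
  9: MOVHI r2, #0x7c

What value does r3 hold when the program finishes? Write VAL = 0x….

VAL = 0x86

0: ✓ CMP  NZCV=0000
1: · MOVCS
2: · MOVEQ
3: ✓ CMP  NZCV=1000
4: · MOVEQ
5: ✓ MOVVC  r2←0x96
6: ✓ CMP  NZCV=1000
7: · ADDCS
8: · MOVHI
9: · MOVHI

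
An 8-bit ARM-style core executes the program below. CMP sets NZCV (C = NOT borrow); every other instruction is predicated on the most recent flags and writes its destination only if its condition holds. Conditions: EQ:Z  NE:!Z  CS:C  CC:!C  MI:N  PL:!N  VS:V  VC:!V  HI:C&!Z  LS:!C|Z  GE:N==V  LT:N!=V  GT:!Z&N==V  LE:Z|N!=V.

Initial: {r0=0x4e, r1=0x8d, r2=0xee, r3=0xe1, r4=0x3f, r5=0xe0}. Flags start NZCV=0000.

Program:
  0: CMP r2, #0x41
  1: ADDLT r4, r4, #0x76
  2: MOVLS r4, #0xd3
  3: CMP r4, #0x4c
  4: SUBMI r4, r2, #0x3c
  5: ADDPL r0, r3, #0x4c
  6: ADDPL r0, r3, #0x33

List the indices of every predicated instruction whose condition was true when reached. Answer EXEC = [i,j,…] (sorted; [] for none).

[0] flags=1010 → (cmp)
[1] flags=1010 LT?T → r4=0xb5
[2] flags=1010 LS?F → skip
[3] flags=0011 → (cmp)
[4] flags=0011 MI?F → skip
[5] flags=0011 PL?T → r0=0x2d
[6] flags=0011 PL?T → r0=0x14

EXEC = [1,5,6]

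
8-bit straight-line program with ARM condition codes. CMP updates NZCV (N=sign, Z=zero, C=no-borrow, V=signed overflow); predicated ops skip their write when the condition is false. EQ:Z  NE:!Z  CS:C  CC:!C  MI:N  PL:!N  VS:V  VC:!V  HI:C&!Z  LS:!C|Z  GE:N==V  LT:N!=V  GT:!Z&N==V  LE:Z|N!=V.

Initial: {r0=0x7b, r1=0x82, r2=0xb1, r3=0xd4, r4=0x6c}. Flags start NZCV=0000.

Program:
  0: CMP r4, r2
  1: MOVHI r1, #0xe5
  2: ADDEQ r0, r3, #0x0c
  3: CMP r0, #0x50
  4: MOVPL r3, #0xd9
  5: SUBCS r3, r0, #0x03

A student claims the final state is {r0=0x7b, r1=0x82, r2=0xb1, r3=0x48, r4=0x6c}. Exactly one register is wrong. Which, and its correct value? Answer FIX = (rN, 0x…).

0: ✓ CMP  NZCV=1001
1: · MOVHI
2: · ADDEQ
3: ✓ CMP  NZCV=0010
4: ✓ MOVPL  r3←0xd9
5: ✓ SUBCS  r3←0x78

FIX = (r3, 0x78)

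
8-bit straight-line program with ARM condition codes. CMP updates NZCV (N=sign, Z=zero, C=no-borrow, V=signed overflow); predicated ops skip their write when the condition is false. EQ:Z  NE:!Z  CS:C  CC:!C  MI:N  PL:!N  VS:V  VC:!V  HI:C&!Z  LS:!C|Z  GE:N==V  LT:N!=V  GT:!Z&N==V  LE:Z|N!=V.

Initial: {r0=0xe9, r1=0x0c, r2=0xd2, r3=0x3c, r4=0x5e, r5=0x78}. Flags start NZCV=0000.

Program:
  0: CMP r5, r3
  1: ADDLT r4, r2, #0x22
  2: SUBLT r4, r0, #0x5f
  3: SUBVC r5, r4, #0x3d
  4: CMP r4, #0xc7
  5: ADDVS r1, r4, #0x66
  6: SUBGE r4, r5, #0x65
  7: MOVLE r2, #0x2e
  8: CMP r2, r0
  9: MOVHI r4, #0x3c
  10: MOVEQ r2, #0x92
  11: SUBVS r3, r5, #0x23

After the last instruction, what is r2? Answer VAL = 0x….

VAL = 0xd2

0: ✓ CMP  NZCV=0010
1: · ADDLT
2: · SUBLT
3: ✓ SUBVC  r5←0x21
4: ✓ CMP  NZCV=1001
5: ✓ ADDVS  r1←0xc4
6: ✓ SUBGE  r4←0xbc
7: · MOVLE
8: ✓ CMP  NZCV=1000
9: · MOVHI
10: · MOVEQ
11: · SUBVS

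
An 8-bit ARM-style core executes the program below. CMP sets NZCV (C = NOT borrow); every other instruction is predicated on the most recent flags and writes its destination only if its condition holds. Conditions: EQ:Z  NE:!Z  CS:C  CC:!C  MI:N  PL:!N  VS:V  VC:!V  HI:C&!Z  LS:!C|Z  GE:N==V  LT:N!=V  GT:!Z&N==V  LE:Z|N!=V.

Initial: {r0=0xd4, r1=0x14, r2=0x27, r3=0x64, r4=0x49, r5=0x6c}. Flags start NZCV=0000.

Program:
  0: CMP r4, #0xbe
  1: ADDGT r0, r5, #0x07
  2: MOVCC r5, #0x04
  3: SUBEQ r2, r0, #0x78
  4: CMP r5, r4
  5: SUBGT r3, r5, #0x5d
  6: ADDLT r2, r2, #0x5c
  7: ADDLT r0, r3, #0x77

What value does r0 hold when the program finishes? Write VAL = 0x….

VAL = 0xdb

0: ✓ CMP  NZCV=1001
1: ✓ ADDGT  r0←0x73
2: ✓ MOVCC  r5←0x04
3: · SUBEQ
4: ✓ CMP  NZCV=1000
5: · SUBGT
6: ✓ ADDLT  r2←0x83
7: ✓ ADDLT  r0←0xdb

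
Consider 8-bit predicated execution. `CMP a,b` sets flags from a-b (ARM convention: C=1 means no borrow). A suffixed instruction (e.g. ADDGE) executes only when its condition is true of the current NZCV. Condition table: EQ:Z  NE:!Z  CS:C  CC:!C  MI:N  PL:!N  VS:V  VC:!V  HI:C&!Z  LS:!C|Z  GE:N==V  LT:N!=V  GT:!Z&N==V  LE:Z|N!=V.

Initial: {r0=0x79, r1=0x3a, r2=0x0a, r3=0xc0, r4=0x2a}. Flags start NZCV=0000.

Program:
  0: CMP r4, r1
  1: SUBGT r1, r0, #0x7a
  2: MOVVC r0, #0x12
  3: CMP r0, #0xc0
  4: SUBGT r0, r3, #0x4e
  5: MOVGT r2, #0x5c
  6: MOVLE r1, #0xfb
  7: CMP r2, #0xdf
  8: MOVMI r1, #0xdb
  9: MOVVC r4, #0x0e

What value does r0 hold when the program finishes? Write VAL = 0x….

0: ✓ CMP  NZCV=1000
1: · SUBGT
2: ✓ MOVVC  r0←0x12
3: ✓ CMP  NZCV=0000
4: ✓ SUBGT  r0←0x72
5: ✓ MOVGT  r2←0x5c
6: · MOVLE
7: ✓ CMP  NZCV=0000
8: · MOVMI
9: ✓ MOVVC  r4←0x0e

VAL = 0x72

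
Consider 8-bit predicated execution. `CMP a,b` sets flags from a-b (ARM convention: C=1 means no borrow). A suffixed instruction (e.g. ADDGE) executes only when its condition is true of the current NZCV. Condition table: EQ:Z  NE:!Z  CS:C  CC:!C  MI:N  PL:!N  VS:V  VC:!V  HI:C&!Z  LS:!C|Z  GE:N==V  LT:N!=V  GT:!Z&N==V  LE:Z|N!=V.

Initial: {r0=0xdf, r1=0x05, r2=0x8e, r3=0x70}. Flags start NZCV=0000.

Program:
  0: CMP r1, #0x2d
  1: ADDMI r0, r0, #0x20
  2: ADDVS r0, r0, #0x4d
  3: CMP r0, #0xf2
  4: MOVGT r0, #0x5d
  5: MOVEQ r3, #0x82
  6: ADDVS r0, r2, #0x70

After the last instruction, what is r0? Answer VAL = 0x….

[0] flags=1000 → (cmp)
[1] flags=1000 MI?T → r0=0xff
[2] flags=1000 VS?F → skip
[3] flags=0010 → (cmp)
[4] flags=0010 GT?T → r0=0x5d
[5] flags=0010 EQ?F → skip
[6] flags=0010 VS?F → skip

VAL = 0x5d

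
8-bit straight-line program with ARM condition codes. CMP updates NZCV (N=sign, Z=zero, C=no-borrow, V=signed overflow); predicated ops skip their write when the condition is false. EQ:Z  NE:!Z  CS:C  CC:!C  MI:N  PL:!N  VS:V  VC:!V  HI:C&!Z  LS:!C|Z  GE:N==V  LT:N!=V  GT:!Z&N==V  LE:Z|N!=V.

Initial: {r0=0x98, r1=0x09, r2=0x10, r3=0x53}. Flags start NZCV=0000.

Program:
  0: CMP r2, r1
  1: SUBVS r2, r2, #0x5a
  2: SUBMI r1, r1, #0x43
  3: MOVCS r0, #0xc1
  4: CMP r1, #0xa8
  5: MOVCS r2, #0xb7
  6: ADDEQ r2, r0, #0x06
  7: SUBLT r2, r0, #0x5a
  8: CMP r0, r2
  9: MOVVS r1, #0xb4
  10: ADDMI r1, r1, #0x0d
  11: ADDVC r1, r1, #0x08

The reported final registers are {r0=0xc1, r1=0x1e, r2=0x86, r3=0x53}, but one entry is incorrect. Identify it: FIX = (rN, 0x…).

FIX = (r2, 0x10)

0: ✓ CMP  NZCV=0010
1: · SUBVS
2: · SUBMI
3: ✓ MOVCS  r0←0xc1
4: ✓ CMP  NZCV=0000
5: · MOVCS
6: · ADDEQ
7: · SUBLT
8: ✓ CMP  NZCV=1010
9: · MOVVS
10: ✓ ADDMI  r1←0x16
11: ✓ ADDVC  r1←0x1e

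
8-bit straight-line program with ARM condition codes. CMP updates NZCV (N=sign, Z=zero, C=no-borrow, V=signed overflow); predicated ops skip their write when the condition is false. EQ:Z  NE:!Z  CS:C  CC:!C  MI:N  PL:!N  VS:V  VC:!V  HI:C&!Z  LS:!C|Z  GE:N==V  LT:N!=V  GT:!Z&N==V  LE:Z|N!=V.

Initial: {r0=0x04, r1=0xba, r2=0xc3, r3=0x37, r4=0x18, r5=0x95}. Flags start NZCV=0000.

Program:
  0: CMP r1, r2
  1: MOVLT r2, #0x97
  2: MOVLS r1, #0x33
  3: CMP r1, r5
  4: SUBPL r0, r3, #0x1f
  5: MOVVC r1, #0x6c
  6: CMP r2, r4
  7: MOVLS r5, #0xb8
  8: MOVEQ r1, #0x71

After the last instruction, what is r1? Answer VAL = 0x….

VAL = 0x33

0: ✓ CMP  NZCV=1000
1: ✓ MOVLT  r2←0x97
2: ✓ MOVLS  r1←0x33
3: ✓ CMP  NZCV=1001
4: · SUBPL
5: · MOVVC
6: ✓ CMP  NZCV=0011
7: · MOVLS
8: · MOVEQ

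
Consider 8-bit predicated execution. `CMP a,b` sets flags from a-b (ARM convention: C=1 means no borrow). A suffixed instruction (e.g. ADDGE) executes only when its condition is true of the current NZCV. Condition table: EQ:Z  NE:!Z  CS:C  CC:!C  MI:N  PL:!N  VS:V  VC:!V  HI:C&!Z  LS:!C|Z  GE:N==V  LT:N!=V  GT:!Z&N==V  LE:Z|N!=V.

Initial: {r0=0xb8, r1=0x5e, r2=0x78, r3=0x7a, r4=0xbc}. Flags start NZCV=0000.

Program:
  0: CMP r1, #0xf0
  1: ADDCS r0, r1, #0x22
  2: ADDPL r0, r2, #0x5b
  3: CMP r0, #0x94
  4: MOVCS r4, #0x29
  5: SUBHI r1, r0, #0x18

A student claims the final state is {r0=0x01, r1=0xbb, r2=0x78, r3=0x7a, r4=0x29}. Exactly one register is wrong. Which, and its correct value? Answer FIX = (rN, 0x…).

FIX = (r0, 0xd3)

[0] flags=0000 → (cmp)
[1] flags=0000 CS?F → skip
[2] flags=0000 PL?T → r0=0xd3
[3] flags=0010 → (cmp)
[4] flags=0010 CS?T → r4=0x29
[5] flags=0010 HI?T → r1=0xbb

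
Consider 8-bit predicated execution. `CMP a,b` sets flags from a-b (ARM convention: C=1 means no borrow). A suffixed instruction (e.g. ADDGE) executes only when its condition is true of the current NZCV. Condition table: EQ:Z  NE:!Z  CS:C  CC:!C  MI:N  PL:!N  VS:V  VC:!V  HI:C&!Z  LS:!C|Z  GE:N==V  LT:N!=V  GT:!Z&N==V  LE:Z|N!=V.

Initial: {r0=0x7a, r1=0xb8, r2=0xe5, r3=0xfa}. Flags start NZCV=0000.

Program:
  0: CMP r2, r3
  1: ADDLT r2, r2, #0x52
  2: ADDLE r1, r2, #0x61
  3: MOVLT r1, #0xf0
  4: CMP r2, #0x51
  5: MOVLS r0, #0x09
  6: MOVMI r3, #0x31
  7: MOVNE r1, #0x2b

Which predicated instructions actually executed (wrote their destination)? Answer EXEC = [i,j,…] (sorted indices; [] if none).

0: ✓ CMP  NZCV=1000
1: ✓ ADDLT  r2←0x37
2: ✓ ADDLE  r1←0x98
3: ✓ MOVLT  r1←0xf0
4: ✓ CMP  NZCV=1000
5: ✓ MOVLS  r0←0x09
6: ✓ MOVMI  r3←0x31
7: ✓ MOVNE  r1←0x2b

EXEC = [1,2,3,5,6,7]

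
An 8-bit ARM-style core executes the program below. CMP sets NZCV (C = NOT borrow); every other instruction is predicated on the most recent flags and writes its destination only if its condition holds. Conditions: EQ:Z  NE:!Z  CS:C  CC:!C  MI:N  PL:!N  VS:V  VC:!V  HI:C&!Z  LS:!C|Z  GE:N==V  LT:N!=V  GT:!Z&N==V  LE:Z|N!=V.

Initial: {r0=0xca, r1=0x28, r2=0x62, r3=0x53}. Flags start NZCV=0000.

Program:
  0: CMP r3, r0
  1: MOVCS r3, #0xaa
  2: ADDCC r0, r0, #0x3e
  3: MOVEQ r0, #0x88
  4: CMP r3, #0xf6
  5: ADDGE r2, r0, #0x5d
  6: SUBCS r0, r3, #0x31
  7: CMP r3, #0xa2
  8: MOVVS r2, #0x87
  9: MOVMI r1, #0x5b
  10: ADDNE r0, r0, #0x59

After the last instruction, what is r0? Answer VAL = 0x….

VAL = 0x61

[0] flags=1001 → (cmp)
[1] flags=1001 CS?F → skip
[2] flags=1001 CC?T → r0=0x08
[3] flags=1001 EQ?F → skip
[4] flags=0000 → (cmp)
[5] flags=0000 GE?T → r2=0x65
[6] flags=0000 CS?F → skip
[7] flags=1001 → (cmp)
[8] flags=1001 VS?T → r2=0x87
[9] flags=1001 MI?T → r1=0x5b
[10] flags=1001 NE?T → r0=0x61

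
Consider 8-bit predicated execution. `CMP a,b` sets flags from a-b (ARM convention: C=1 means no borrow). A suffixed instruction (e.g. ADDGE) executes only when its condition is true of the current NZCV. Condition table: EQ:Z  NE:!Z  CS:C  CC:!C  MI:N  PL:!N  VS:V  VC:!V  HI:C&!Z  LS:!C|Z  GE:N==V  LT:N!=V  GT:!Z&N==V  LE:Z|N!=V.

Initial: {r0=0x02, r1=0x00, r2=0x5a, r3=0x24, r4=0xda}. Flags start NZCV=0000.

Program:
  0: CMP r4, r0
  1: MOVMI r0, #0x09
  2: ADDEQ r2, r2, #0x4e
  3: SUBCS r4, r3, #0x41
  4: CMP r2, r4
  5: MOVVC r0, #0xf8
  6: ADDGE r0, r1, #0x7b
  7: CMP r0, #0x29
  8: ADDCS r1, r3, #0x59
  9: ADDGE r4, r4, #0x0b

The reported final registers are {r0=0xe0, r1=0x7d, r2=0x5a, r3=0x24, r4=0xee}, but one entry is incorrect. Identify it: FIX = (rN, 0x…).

0: ✓ CMP  NZCV=1010
1: ✓ MOVMI  r0←0x09
2: · ADDEQ
3: ✓ SUBCS  r4←0xe3
4: ✓ CMP  NZCV=0000
5: ✓ MOVVC  r0←0xf8
6: ✓ ADDGE  r0←0x7b
7: ✓ CMP  NZCV=0010
8: ✓ ADDCS  r1←0x7d
9: ✓ ADDGE  r4←0xee

FIX = (r0, 0x7b)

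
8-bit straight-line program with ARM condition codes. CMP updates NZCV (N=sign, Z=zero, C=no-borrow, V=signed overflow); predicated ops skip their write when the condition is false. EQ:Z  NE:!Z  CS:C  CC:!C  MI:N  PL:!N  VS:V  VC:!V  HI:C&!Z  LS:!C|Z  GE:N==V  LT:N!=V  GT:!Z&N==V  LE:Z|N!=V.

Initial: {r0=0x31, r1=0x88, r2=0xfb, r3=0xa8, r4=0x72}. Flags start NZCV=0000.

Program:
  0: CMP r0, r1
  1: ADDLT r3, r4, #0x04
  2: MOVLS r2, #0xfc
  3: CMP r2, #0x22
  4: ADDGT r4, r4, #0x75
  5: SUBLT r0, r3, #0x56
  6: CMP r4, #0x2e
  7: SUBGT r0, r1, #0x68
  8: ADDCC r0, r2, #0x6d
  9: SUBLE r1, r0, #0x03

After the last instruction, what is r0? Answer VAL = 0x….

VAL = 0x20

0: ✓ CMP  NZCV=1001
1: · ADDLT
2: ✓ MOVLS  r2←0xfc
3: ✓ CMP  NZCV=1010
4: · ADDGT
5: ✓ SUBLT  r0←0x52
6: ✓ CMP  NZCV=0010
7: ✓ SUBGT  r0←0x20
8: · ADDCC
9: · SUBLE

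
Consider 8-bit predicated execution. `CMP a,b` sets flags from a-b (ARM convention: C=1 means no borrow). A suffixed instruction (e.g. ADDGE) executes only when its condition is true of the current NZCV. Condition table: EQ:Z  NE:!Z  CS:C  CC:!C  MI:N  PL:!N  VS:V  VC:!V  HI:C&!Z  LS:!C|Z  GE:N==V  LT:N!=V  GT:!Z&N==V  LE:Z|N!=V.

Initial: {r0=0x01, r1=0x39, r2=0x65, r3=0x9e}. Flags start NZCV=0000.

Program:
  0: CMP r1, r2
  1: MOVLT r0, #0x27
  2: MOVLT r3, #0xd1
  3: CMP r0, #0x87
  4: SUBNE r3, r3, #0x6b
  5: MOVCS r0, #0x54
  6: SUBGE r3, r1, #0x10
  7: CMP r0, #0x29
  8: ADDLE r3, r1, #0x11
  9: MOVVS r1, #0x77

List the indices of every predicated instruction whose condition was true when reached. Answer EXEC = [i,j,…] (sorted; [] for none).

[0] flags=1000 → (cmp)
[1] flags=1000 LT?T → r0=0x27
[2] flags=1000 LT?T → r3=0xd1
[3] flags=1001 → (cmp)
[4] flags=1001 NE?T → r3=0x66
[5] flags=1001 CS?F → skip
[6] flags=1001 GE?T → r3=0x29
[7] flags=1000 → (cmp)
[8] flags=1000 LE?T → r3=0x4a
[9] flags=1000 VS?F → skip

EXEC = [1,2,4,6,8]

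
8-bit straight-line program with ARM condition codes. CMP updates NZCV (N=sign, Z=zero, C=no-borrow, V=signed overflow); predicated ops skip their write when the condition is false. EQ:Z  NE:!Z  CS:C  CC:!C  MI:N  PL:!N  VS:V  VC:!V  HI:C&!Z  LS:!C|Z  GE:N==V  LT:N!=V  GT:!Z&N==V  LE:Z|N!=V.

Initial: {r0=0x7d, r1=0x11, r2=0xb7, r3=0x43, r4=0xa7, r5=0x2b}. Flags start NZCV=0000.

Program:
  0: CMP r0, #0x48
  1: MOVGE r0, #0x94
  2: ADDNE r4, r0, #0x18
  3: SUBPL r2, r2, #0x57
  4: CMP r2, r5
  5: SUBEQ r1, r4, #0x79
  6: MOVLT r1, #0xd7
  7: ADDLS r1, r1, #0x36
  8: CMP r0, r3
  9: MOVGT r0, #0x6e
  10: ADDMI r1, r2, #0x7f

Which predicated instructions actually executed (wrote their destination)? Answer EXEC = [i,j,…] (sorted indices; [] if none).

EXEC = [1,2,3]

0: ✓ CMP  NZCV=0010
1: ✓ MOVGE  r0←0x94
2: ✓ ADDNE  r4←0xac
3: ✓ SUBPL  r2←0x60
4: ✓ CMP  NZCV=0010
5: · SUBEQ
6: · MOVLT
7: · ADDLS
8: ✓ CMP  NZCV=0011
9: · MOVGT
10: · ADDMI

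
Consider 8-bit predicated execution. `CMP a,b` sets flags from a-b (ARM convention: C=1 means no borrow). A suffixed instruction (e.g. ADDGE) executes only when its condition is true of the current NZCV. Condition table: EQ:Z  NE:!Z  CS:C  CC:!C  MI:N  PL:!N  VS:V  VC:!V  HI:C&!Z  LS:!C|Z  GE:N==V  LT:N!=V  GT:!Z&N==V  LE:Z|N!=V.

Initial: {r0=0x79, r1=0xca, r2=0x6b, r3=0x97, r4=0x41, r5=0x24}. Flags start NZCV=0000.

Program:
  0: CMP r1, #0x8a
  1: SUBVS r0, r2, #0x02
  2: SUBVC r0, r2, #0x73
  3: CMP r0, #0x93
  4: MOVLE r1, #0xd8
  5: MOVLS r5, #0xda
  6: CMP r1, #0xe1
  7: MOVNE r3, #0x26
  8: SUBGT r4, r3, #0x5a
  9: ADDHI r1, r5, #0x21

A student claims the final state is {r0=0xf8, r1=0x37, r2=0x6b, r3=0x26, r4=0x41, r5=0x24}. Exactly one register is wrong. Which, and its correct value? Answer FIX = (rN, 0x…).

FIX = (r1, 0xca)

0: ✓ CMP  NZCV=0010
1: · SUBVS
2: ✓ SUBVC  r0←0xf8
3: ✓ CMP  NZCV=0010
4: · MOVLE
5: · MOVLS
6: ✓ CMP  NZCV=1000
7: ✓ MOVNE  r3←0x26
8: · SUBGT
9: · ADDHI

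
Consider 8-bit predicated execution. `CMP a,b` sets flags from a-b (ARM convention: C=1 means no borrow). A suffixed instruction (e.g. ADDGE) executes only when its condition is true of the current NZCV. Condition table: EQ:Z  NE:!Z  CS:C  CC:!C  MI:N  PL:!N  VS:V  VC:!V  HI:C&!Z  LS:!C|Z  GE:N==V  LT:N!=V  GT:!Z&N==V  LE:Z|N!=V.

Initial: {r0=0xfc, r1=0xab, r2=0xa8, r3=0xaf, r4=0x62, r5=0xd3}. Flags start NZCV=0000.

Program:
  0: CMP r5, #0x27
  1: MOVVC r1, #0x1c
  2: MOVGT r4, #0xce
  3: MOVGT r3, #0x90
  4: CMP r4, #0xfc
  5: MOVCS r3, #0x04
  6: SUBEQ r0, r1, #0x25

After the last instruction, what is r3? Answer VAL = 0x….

[0] flags=1010 → (cmp)
[1] flags=1010 VC?T → r1=0x1c
[2] flags=1010 GT?F → skip
[3] flags=1010 GT?F → skip
[4] flags=0000 → (cmp)
[5] flags=0000 CS?F → skip
[6] flags=0000 EQ?F → skip

VAL = 0xaf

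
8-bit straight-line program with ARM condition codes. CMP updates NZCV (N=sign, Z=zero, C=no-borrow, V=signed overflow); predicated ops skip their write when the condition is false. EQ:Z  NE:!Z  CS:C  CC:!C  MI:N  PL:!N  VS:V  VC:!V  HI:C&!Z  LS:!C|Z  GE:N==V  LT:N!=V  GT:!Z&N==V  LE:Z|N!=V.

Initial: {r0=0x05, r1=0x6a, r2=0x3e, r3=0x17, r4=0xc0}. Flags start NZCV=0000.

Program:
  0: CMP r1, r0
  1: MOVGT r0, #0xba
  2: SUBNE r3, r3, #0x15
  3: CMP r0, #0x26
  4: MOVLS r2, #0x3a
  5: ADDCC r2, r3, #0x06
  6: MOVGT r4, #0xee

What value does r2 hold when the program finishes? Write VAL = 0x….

VAL = 0x3e

[0] flags=0010 → (cmp)
[1] flags=0010 GT?T → r0=0xba
[2] flags=0010 NE?T → r3=0x02
[3] flags=1010 → (cmp)
[4] flags=1010 LS?F → skip
[5] flags=1010 CC?F → skip
[6] flags=1010 GT?F → skip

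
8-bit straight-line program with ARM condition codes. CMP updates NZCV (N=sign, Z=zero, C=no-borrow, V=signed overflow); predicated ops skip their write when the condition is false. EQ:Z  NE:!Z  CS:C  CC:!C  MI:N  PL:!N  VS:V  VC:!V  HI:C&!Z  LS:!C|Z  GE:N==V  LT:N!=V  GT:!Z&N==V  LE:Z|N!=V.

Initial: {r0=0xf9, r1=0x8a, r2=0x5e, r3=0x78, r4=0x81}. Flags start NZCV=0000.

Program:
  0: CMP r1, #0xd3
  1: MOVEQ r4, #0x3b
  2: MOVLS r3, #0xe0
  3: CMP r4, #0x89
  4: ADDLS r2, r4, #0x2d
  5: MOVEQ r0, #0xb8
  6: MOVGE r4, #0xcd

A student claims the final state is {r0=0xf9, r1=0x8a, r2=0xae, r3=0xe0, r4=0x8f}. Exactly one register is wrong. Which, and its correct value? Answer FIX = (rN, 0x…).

[0] flags=1000 → (cmp)
[1] flags=1000 EQ?F → skip
[2] flags=1000 LS?T → r3=0xe0
[3] flags=1000 → (cmp)
[4] flags=1000 LS?T → r2=0xae
[5] flags=1000 EQ?F → skip
[6] flags=1000 GE?F → skip

FIX = (r4, 0x81)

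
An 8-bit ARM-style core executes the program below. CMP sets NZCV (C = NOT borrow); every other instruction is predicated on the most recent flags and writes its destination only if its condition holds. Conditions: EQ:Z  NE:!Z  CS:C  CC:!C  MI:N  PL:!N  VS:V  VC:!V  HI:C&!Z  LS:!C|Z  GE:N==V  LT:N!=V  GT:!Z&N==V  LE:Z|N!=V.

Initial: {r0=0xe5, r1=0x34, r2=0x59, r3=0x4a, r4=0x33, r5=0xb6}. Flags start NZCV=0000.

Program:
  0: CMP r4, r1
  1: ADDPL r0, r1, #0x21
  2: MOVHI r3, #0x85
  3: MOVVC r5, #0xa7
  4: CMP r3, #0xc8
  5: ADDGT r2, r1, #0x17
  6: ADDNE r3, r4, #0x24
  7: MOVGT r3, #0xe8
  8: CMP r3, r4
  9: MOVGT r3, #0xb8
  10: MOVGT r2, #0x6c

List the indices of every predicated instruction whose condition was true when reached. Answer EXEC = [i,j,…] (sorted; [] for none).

EXEC = [3,5,6,7]

[0] flags=1000 → (cmp)
[1] flags=1000 PL?F → skip
[2] flags=1000 HI?F → skip
[3] flags=1000 VC?T → r5=0xa7
[4] flags=1001 → (cmp)
[5] flags=1001 GT?T → r2=0x4b
[6] flags=1001 NE?T → r3=0x57
[7] flags=1001 GT?T → r3=0xe8
[8] flags=1010 → (cmp)
[9] flags=1010 GT?F → skip
[10] flags=1010 GT?F → skip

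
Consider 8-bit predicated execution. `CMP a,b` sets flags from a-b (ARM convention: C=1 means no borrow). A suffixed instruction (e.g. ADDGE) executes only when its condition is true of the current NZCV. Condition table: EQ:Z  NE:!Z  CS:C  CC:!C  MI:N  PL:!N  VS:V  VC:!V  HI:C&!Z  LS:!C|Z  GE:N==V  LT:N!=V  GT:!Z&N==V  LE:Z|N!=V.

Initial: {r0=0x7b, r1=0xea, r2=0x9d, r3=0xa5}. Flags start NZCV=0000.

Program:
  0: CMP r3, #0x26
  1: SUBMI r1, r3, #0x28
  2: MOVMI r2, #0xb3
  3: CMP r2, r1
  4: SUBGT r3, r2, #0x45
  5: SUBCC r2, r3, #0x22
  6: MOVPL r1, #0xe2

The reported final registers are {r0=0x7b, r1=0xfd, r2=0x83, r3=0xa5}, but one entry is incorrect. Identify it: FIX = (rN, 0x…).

FIX = (r1, 0xea)

0: ✓ CMP  NZCV=0011
1: · SUBMI
2: · MOVMI
3: ✓ CMP  NZCV=1000
4: · SUBGT
5: ✓ SUBCC  r2←0x83
6: · MOVPL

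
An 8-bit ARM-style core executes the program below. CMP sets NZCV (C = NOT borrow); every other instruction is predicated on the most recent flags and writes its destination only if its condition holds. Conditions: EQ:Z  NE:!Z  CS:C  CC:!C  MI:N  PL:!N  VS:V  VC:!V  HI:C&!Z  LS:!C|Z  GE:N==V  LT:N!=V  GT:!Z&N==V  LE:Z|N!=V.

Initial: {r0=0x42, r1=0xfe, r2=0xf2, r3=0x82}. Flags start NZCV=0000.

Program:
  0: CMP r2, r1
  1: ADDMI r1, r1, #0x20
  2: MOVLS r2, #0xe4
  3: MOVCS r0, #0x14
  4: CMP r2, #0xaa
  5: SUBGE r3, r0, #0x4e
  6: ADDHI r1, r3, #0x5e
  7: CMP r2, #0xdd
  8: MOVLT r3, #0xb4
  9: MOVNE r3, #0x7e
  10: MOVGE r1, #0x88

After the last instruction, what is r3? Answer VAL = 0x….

VAL = 0x7e

0: ✓ CMP  NZCV=1000
1: ✓ ADDMI  r1←0x1e
2: ✓ MOVLS  r2←0xe4
3: · MOVCS
4: ✓ CMP  NZCV=0010
5: ✓ SUBGE  r3←0xf4
6: ✓ ADDHI  r1←0x52
7: ✓ CMP  NZCV=0010
8: · MOVLT
9: ✓ MOVNE  r3←0x7e
10: ✓ MOVGE  r1←0x88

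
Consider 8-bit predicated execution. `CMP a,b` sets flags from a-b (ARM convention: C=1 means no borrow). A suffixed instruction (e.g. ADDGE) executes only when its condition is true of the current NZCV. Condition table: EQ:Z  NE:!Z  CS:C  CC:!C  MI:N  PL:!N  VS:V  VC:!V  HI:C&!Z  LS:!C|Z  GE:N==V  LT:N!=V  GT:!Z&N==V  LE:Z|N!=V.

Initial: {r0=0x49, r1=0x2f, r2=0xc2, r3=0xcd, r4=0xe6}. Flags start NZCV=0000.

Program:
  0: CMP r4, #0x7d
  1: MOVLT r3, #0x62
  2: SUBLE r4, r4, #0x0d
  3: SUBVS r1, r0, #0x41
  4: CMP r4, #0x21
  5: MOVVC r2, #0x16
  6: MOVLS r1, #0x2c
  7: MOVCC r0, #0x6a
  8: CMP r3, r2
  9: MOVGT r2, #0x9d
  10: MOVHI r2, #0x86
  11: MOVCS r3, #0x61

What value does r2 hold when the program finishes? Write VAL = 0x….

VAL = 0x86

[0] flags=0011 → (cmp)
[1] flags=0011 LT?T → r3=0x62
[2] flags=0011 LE?T → r4=0xd9
[3] flags=0011 VS?T → r1=0x08
[4] flags=1010 → (cmp)
[5] flags=1010 VC?T → r2=0x16
[6] flags=1010 LS?F → skip
[7] flags=1010 CC?F → skip
[8] flags=0010 → (cmp)
[9] flags=0010 GT?T → r2=0x9d
[10] flags=0010 HI?T → r2=0x86
[11] flags=0010 CS?T → r3=0x61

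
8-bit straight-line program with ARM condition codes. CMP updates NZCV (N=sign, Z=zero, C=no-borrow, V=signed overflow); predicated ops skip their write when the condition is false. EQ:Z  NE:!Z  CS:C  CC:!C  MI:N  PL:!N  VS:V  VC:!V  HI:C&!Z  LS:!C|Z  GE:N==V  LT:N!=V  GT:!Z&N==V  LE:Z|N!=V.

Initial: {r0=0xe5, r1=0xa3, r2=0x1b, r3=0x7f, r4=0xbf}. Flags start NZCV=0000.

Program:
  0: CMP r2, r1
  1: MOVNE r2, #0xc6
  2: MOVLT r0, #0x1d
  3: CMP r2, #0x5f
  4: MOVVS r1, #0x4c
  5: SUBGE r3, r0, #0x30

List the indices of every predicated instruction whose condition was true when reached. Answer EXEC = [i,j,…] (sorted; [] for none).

[0] flags=0000 → (cmp)
[1] flags=0000 NE?T → r2=0xc6
[2] flags=0000 LT?F → skip
[3] flags=0011 → (cmp)
[4] flags=0011 VS?T → r1=0x4c
[5] flags=0011 GE?F → skip

EXEC = [1,4]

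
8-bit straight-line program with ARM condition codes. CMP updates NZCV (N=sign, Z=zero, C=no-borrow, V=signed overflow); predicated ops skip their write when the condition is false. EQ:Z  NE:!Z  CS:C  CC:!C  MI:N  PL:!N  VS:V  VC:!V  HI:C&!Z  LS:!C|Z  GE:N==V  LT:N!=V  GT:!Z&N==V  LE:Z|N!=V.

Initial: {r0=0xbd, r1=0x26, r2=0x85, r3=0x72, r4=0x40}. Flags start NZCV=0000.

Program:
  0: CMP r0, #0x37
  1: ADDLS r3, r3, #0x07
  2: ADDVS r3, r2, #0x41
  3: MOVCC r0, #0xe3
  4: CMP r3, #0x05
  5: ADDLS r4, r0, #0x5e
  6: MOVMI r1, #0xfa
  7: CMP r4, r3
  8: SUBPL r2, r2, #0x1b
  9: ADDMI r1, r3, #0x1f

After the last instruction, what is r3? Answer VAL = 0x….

[0] flags=1010 → (cmp)
[1] flags=1010 LS?F → skip
[2] flags=1010 VS?F → skip
[3] flags=1010 CC?F → skip
[4] flags=0010 → (cmp)
[5] flags=0010 LS?F → skip
[6] flags=0010 MI?F → skip
[7] flags=1000 → (cmp)
[8] flags=1000 PL?F → skip
[9] flags=1000 MI?T → r1=0x91

VAL = 0x72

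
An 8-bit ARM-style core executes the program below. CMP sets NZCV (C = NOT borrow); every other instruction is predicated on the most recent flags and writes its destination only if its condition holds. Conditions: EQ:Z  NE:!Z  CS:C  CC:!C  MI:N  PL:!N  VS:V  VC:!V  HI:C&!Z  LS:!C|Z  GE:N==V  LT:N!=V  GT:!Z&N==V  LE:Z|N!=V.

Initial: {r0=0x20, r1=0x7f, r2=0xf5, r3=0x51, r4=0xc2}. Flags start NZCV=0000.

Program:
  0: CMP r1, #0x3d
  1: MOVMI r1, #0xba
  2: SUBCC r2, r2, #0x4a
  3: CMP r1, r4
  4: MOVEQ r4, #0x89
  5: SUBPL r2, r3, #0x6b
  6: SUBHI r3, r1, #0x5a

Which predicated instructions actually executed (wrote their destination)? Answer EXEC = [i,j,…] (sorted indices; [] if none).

0: ✓ CMP  NZCV=0010
1: · MOVMI
2: · SUBCC
3: ✓ CMP  NZCV=1001
4: · MOVEQ
5: · SUBPL
6: · SUBHI

EXEC = []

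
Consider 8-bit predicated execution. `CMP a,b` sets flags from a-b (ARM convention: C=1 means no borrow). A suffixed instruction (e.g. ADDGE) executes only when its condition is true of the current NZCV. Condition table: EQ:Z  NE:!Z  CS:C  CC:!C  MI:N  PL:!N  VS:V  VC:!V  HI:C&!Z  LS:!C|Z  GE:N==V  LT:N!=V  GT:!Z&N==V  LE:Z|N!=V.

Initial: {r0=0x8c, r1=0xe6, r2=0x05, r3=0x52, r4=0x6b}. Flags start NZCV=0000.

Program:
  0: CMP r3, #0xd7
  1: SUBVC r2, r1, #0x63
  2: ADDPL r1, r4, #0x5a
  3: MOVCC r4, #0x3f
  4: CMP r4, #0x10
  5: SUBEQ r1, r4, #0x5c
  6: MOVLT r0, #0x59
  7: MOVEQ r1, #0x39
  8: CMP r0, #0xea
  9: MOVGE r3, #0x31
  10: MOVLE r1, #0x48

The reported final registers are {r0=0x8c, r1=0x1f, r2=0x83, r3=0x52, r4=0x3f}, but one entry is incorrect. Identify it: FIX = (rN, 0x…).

FIX = (r1, 0x48)

[0] flags=0000 → (cmp)
[1] flags=0000 VC?T → r2=0x83
[2] flags=0000 PL?T → r1=0xc5
[3] flags=0000 CC?T → r4=0x3f
[4] flags=0010 → (cmp)
[5] flags=0010 EQ?F → skip
[6] flags=0010 LT?F → skip
[7] flags=0010 EQ?F → skip
[8] flags=1000 → (cmp)
[9] flags=1000 GE?F → skip
[10] flags=1000 LE?T → r1=0x48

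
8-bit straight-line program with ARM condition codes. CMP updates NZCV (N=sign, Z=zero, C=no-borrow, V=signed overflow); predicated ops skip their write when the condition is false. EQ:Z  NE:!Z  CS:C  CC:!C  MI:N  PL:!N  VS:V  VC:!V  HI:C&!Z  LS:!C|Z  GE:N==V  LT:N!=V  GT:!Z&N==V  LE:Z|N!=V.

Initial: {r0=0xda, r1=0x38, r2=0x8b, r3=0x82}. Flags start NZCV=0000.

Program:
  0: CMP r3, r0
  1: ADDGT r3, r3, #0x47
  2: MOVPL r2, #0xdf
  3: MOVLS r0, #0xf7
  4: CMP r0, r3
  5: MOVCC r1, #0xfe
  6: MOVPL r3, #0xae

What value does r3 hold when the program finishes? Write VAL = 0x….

VAL = 0xae

0: ✓ CMP  NZCV=1000
1: · ADDGT
2: · MOVPL
3: ✓ MOVLS  r0←0xf7
4: ✓ CMP  NZCV=0010
5: · MOVCC
6: ✓ MOVPL  r3←0xae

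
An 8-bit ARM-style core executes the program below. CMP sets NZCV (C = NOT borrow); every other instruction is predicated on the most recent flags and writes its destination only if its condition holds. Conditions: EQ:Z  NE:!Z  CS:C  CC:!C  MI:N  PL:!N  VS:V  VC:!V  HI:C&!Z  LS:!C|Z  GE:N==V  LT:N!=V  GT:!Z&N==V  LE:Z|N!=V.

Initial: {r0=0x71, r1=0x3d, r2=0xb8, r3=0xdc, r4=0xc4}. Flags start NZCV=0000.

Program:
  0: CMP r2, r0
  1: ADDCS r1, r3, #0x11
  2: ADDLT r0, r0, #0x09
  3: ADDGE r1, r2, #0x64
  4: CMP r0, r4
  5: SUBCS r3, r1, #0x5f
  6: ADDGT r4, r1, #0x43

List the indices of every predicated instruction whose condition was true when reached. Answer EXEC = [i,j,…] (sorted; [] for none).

[0] flags=0011 → (cmp)
[1] flags=0011 CS?T → r1=0xed
[2] flags=0011 LT?T → r0=0x7a
[3] flags=0011 GE?F → skip
[4] flags=1001 → (cmp)
[5] flags=1001 CS?F → skip
[6] flags=1001 GT?T → r4=0x30

EXEC = [1,2,6]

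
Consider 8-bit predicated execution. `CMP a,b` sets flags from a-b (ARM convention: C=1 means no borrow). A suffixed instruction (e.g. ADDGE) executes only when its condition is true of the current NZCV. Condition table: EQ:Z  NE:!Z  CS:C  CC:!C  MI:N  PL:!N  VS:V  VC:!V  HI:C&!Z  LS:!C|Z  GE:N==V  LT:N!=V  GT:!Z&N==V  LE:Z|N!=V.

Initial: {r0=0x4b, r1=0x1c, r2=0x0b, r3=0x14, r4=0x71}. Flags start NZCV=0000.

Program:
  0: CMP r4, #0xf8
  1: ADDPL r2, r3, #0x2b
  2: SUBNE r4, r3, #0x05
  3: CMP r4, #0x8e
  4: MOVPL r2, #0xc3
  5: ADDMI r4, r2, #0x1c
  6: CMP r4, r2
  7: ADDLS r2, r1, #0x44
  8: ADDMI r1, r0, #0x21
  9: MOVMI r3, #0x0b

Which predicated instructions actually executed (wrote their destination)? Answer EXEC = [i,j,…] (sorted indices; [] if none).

[0] flags=0000 → (cmp)
[1] flags=0000 PL?T → r2=0x3f
[2] flags=0000 NE?T → r4=0x0f
[3] flags=1001 → (cmp)
[4] flags=1001 PL?F → skip
[5] flags=1001 MI?T → r4=0x5b
[6] flags=0010 → (cmp)
[7] flags=0010 LS?F → skip
[8] flags=0010 MI?F → skip
[9] flags=0010 MI?F → skip

EXEC = [1,2,5]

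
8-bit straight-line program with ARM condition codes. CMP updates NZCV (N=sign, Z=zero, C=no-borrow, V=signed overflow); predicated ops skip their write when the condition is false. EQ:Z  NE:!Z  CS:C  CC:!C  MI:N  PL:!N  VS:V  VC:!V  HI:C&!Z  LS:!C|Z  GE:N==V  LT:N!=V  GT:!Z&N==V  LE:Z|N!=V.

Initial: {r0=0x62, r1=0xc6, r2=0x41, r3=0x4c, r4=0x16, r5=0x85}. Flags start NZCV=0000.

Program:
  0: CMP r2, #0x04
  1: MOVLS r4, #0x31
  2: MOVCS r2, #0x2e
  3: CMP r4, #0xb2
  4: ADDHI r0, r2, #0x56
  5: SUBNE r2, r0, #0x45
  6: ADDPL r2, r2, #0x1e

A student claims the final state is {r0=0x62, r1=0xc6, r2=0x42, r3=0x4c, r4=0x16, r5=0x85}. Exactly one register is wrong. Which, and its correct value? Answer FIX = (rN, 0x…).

0: ✓ CMP  NZCV=0010
1: · MOVLS
2: ✓ MOVCS  r2←0x2e
3: ✓ CMP  NZCV=0000
4: · ADDHI
5: ✓ SUBNE  r2←0x1d
6: ✓ ADDPL  r2←0x3b

FIX = (r2, 0x3b)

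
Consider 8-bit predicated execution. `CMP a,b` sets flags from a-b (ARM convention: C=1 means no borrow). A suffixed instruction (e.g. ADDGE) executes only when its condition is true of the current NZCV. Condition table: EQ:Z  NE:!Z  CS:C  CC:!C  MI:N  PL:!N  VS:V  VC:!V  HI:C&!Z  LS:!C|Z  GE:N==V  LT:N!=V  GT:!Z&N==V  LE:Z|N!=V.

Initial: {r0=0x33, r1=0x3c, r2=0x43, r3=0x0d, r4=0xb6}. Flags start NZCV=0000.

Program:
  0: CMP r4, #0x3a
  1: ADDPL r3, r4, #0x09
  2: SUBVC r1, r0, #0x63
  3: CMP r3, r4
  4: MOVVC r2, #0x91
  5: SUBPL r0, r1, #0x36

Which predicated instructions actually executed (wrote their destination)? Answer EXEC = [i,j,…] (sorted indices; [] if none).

0: ✓ CMP  NZCV=0011
1: ✓ ADDPL  r3←0xbf
2: · SUBVC
3: ✓ CMP  NZCV=0010
4: ✓ MOVVC  r2←0x91
5: ✓ SUBPL  r0←0x06

EXEC = [1,4,5]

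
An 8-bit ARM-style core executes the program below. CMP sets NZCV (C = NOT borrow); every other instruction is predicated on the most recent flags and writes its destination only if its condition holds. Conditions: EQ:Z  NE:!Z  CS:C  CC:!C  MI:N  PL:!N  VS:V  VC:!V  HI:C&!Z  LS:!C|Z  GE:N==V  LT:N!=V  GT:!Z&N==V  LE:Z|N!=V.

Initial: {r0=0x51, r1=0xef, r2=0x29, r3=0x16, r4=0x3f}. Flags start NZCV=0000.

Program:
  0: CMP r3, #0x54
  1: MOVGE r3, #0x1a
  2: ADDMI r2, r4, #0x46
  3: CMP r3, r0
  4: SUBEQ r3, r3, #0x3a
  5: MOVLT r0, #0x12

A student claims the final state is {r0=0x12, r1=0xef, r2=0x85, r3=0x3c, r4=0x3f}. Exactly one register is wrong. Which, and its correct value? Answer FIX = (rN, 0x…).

FIX = (r3, 0x16)

0: ✓ CMP  NZCV=1000
1: · MOVGE
2: ✓ ADDMI  r2←0x85
3: ✓ CMP  NZCV=1000
4: · SUBEQ
5: ✓ MOVLT  r0←0x12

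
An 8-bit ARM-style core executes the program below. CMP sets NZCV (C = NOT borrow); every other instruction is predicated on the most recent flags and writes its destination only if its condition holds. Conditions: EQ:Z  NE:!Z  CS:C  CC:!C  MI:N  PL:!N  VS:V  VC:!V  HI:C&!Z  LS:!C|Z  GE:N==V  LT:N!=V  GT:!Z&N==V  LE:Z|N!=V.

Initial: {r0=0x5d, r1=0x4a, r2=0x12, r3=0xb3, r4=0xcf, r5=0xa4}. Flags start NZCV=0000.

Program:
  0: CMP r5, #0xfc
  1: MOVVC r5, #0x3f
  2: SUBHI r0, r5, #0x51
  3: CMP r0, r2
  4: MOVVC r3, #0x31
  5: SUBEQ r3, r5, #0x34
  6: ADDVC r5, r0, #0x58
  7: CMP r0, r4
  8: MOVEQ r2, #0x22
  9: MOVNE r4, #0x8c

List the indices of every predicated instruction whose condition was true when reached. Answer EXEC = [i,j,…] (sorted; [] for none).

EXEC = [1,4,6,9]

0: ✓ CMP  NZCV=1000
1: ✓ MOVVC  r5←0x3f
2: · SUBHI
3: ✓ CMP  NZCV=0010
4: ✓ MOVVC  r3←0x31
5: · SUBEQ
6: ✓ ADDVC  r5←0xb5
7: ✓ CMP  NZCV=1001
8: · MOVEQ
9: ✓ MOVNE  r4←0x8c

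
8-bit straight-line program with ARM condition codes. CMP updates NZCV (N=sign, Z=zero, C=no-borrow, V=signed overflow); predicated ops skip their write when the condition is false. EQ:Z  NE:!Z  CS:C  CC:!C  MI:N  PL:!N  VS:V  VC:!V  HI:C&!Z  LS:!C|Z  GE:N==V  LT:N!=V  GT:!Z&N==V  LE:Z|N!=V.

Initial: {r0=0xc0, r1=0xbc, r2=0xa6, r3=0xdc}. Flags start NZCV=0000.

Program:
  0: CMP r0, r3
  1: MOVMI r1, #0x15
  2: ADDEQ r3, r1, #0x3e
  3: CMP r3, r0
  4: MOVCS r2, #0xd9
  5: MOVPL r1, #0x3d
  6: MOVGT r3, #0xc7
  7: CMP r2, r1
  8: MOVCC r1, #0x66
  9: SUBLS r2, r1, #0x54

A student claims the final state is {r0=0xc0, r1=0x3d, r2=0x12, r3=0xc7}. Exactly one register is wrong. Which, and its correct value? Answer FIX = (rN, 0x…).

FIX = (r2, 0xd9)

[0] flags=1000 → (cmp)
[1] flags=1000 MI?T → r1=0x15
[2] flags=1000 EQ?F → skip
[3] flags=0010 → (cmp)
[4] flags=0010 CS?T → r2=0xd9
[5] flags=0010 PL?T → r1=0x3d
[6] flags=0010 GT?T → r3=0xc7
[7] flags=1010 → (cmp)
[8] flags=1010 CC?F → skip
[9] flags=1010 LS?F → skip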